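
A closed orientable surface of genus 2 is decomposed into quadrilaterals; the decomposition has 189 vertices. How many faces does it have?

191

χ = 2 − 2·2 = -2, and every face is a square so 4F = 2E.
V − E + F = -2 with E = 4F/2 gives 189 − (4/2 − 1)·F = -2, so F = 191 and E = 382.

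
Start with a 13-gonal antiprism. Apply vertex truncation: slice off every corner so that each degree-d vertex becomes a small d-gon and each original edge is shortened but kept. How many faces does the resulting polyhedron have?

The base solid has V = 26, E = 52, F = 28.
Truncation replaces each original edge-end by a new vertex, so V′ = 2E = 104.
Each original edge survives, and each old vertex of degree d contributes d new edges; summing degrees gives Σd = 2E, so E′ = E + 2E = 3E = 156.
Each original face survives and each original vertex becomes one new face: F′ = F + V = 54.

54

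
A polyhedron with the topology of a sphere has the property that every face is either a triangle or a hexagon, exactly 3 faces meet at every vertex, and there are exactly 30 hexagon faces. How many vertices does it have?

64

Let x be the number of triangles; then F = 30 + x.
Edge–face incidences: 2E = 6·30 + 3·x = 180 + 3x.
Every vertex has degree 3, so 3V = 2E.
Euler: V − E + F = 2 ⇒ (2E)/3 − E + (30 + x) = 2.
Multiply by 6: 2·(2E) − 3·(2E) + 6·(30 + x) = 12, i.e. 180 + 6x − (180 + 3x) = 12.
Collecting terms: 3x = 12, so x = 4.
Then 2E = 180 + 3·4 = 192, so E = 96, V = 2E/3 = 64, F = 30 + 4 = 34.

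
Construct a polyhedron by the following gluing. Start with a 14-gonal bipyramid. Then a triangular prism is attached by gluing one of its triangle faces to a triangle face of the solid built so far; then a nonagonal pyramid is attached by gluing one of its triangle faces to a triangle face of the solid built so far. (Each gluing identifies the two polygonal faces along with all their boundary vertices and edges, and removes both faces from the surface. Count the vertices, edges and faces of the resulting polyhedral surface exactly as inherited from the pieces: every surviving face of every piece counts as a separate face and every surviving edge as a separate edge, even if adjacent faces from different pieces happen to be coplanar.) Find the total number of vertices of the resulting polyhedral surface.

A 14-gonal bipyramid: V=16, E=42, F=28.
Attach a triangular prism (V=6, E=9, F=5) along a 3-gon: merge 3 vertices and 3 edges, delete both glued faces → V=19, E=48, F=31.
Attach a nonagonal pyramid (V=10, E=18, F=10) along a 3-gon: merge 3 vertices and 3 edges, delete both glued faces → V=26, E=63, F=39.
Check: V − E + F = 26 − 63 + 39 = 2.

26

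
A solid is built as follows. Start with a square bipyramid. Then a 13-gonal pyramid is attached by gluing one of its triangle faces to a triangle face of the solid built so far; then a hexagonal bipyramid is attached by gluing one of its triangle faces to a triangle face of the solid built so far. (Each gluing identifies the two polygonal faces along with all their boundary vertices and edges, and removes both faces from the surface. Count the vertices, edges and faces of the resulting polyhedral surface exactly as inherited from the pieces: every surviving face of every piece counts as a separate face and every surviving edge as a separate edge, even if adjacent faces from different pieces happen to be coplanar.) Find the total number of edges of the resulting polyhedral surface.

A square bipyramid: V=6, E=12, F=8.
Attach a 13-gonal pyramid (V=14, E=26, F=14) along a 3-gon: merge 3 vertices and 3 edges, delete both glued faces → V=17, E=35, F=20.
Attach a hexagonal bipyramid (V=8, E=18, F=12) along a 3-gon: merge 3 vertices and 3 edges, delete both glued faces → V=22, E=50, F=30.
Check: V − E + F = 22 − 50 + 30 = 2.

50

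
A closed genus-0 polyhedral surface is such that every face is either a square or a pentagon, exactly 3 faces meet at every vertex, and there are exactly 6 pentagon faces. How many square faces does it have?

Let x be the number of squares; then F = 6 + x.
Edge–face incidences: 2E = 5·6 + 4·x = 30 + 4x.
Every vertex has degree 3, so 3V = 2E.
Euler: V − E + F = 2 ⇒ (2E)/3 − E + (6 + x) = 2.
Multiply by 6: 2·(2E) − 3·(2E) + 6·(6 + x) = 12, i.e. 36 + 6x − (30 + 4x) = 12.
Collecting terms: 2x + 6 = 12, so 2x = 6, so x = 3.
Then 2E = 30 + 4·3 = 42, so E = 21, V = 2E/3 = 14, F = 6 + 3 = 9.

3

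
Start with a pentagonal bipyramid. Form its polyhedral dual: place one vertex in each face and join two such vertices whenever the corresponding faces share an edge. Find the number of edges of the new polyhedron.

The base solid has V = 7, E = 15, F = 10.
The dual swaps V and F and preserves E: V′ = F = 10, E′ = E = 15, F′ = V = 7.

15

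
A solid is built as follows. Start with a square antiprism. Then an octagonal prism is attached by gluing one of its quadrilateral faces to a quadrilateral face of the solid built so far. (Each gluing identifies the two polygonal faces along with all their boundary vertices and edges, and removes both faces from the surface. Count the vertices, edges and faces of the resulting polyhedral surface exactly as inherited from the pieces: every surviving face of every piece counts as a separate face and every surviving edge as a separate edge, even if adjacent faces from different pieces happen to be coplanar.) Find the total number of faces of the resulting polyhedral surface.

18

A square antiprism: V=8, E=16, F=10.
Attach an octagonal prism (V=16, E=24, F=10) along a 4-gon: merge 4 vertices and 4 edges, delete both glued faces → V=20, E=36, F=18.
Check: V − E + F = 20 − 36 + 18 = 2.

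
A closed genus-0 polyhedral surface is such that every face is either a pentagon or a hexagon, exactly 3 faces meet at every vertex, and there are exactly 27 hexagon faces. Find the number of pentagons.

Let x be the number of pentagons; then F = 27 + x.
Edge–face incidences: 2E = 6·27 + 5·x = 162 + 5x.
Every vertex has degree 3, so 3V = 2E.
Euler: V − E + F = 2 ⇒ (2E)/3 − E + (27 + x) = 2.
Multiply by 6: 2·(2E) − 3·(2E) + 6·(27 + x) = 12, i.e. 162 + 6x − (162 + 5x) = 12.
Collecting terms: x = 12.
Then 2E = 162 + 5·12 = 222, so E = 111, V = 2E/3 = 74, F = 27 + 12 = 39.

12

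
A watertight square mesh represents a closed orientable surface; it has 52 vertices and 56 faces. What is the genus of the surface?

Every face is a square, so 2E = 4·56 = 224, giving E = 112.
χ = V − E + F = 52 − 112 + 56 = -4.
For a closed orientable surface χ = 2 − 2g, so g = (2 − (-4))/2 = 3.

3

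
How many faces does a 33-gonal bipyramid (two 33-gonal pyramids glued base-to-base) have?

66

A bipyramid over an n-gon has 2n triangular faces and n + 2 vertices: V = 33 + 2 = 35, E = 3·33 = 99, F = 2·33 = 66.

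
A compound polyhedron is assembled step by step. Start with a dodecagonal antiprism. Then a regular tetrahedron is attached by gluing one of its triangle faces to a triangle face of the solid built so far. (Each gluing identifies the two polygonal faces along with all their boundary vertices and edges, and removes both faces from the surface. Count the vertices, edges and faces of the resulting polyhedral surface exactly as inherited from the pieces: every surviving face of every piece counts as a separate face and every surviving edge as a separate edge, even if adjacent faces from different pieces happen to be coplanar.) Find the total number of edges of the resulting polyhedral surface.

A dodecagonal antiprism: V=24, E=48, F=26.
Attach a regular tetrahedron (V=4, E=6, F=4) along a 3-gon: merge 3 vertices and 3 edges, delete both glued faces → V=25, E=51, F=28.
Check: V − E + F = 25 − 51 + 28 = 2.

51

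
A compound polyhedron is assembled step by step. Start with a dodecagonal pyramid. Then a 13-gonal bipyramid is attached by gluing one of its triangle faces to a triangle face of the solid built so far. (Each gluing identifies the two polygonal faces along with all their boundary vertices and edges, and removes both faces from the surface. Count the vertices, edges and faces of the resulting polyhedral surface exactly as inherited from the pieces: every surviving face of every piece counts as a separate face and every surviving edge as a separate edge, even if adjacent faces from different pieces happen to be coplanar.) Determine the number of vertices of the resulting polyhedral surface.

A dodecagonal pyramid: V=13, E=24, F=13.
Attach a 13-gonal bipyramid (V=15, E=39, F=26) along a 3-gon: merge 3 vertices and 3 edges, delete both glued faces → V=25, E=60, F=37.
Check: V − E + F = 25 − 60 + 37 = 2.

25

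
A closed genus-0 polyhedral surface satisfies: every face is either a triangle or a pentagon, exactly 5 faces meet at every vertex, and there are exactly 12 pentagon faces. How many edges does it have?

Let x be the number of triangles; then F = 12 + x.
Edge–face incidences: 2E = 5·12 + 3·x = 60 + 3x.
Every vertex has degree 5, so 5V = 2E.
Euler: V − E + F = 2 ⇒ (2E)/5 − E + (12 + x) = 2.
Multiply by 10: 2·(2E) − 5·(2E) + 10·(12 + x) = 20, i.e. 120 + 10x − 3·(60 + 3x) = 20.
Collecting terms: x − 60 = 20, so x = 80.
Then 2E = 60 + 3·80 = 300, so E = 150, V = 2E/5 = 60, F = 12 + 80 = 92.

150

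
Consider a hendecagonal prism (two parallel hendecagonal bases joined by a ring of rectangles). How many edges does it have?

A prism on an n-gon has two n-gon bases and n rectangular sides: V = 2·11 = 22, E = 3·11 = 33, F = 11 + 2 = 13.

33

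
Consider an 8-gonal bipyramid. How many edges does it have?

A bipyramid over an n-gon has 2n triangular faces and n + 2 vertices: V = 8 + 2 = 10, E = 3·8 = 24, F = 2·8 = 16.

24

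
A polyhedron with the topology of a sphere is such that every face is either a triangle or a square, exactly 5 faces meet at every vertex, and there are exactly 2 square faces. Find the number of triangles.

24

Let x be the number of triangles; then F = 2 + x.
Edge–face incidences: 2E = 4·2 + 3·x = 8 + 3x.
Every vertex has degree 5, so 5V = 2E.
Euler: V − E + F = 2 ⇒ (2E)/5 − E + (2 + x) = 2.
Multiply by 10: 2·(2E) − 5·(2E) + 10·(2 + x) = 20, i.e. 20 + 10x − 3·(8 + 3x) = 20.
Collecting terms: x − 4 = 20, so x = 24.
Then 2E = 8 + 3·24 = 80, so E = 40, V = 2E/5 = 16, F = 2 + 24 = 26.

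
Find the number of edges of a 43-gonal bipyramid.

A bipyramid over an n-gon has 2n triangular faces and n + 2 vertices: V = 43 + 2 = 45, E = 3·43 = 129, F = 2·43 = 86.

129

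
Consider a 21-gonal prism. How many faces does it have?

A prism on an n-gon has two n-gon bases and n rectangular sides: V = 2·21 = 42, E = 3·21 = 63, F = 21 + 2 = 23.

23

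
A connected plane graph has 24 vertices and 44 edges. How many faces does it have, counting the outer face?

Euler's formula for a connected plane graph: V − E + F = 2, so F = 2 − 24 + 44 = 22.

22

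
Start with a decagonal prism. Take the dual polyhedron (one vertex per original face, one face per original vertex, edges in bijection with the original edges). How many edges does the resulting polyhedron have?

The base solid has V = 20, E = 30, F = 12.
The dual swaps V and F and preserves E: V′ = F = 12, E′ = E = 30, F′ = V = 20.

30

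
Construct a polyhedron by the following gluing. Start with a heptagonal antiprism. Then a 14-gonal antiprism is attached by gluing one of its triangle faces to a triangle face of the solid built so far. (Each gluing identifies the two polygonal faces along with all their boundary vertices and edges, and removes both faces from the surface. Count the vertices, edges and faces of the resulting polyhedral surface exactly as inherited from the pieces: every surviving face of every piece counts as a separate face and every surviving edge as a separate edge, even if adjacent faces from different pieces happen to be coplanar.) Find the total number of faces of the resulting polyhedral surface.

A heptagonal antiprism: V=14, E=28, F=16.
Attach a 14-gonal antiprism (V=28, E=56, F=30) along a 3-gon: merge 3 vertices and 3 edges, delete both glued faces → V=39, E=81, F=44.
Check: V − E + F = 39 − 81 + 44 = 2.

44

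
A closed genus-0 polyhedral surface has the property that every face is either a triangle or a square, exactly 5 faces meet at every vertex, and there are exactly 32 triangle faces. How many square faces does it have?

6

Let x be the number of squares; then F = 32 + x.
Edge–face incidences: 2E = 3·32 + 4·x = 96 + 4x.
Every vertex has degree 5, so 5V = 2E.
Euler: V − E + F = 2 ⇒ (2E)/5 − E + (32 + x) = 2.
Multiply by 10: 2·(2E) − 5·(2E) + 10·(32 + x) = 20, i.e. 320 + 10x − 3·(96 + 4x) = 20.
Collecting terms: −2x + 32 = 20, so −2x = −12, so x = 6.
Then 2E = 96 + 4·6 = 120, so E = 60, V = 2E/5 = 24, F = 32 + 6 = 38.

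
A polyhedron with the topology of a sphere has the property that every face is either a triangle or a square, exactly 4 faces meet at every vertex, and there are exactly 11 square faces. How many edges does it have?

Let x be the number of triangles; then F = 11 + x.
Edge–face incidences: 2E = 4·11 + 3·x = 44 + 3x.
Every vertex has degree 4, so 4V = 2E.
Euler: V − E + F = 2 ⇒ (2E)/4 − E + (11 + x) = 2.
Multiply by 8: 2·(2E) − 4·(2E) + 8·(11 + x) = 16, i.e. 88 + 8x − 2·(44 + 3x) = 16.
Collecting terms: 2x = 16, so x = 8.
Then 2E = 44 + 3·8 = 68, so E = 34, V = 2E/4 = 17, F = 11 + 8 = 19.

34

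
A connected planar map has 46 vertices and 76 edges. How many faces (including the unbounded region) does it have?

Euler's formula for a connected plane graph: V − E + F = 2, so F = 2 − 46 + 76 = 32.

32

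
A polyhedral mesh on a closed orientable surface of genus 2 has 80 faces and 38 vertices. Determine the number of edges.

For a closed orientable surface of genus 2, χ = 2 − 2·2 = -2.
E = V + F − (-2) = 38 + 80 − (-2) = 120.

120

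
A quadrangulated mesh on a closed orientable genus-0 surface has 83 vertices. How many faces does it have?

χ = 2 − 2·0 = 2, and every face is a square so 4F = 2E.
V − E + F = 2 with E = 4F/2 gives 83 − (4/2 − 1)·F = 2, so F = 81 and E = 162.

81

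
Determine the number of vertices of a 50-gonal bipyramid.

A bipyramid over an n-gon has 2n triangular faces and n + 2 vertices: V = 50 + 2 = 52, E = 3·50 = 150, F = 2·50 = 100.
Check: V − E + F = 52 − 150 + 100 = 2.

52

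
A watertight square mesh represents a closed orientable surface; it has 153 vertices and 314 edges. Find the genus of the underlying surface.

Every face is a square and each edge borders two faces, so 4F = 2·314, giving F = 157.
χ = V − E + F = 153 − 314 + 157 = -4.
For a closed orientable surface χ = 2 − 2g, so g = (2 − (-4))/2 = 3.

3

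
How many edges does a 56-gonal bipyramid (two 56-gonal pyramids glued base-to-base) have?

168

A bipyramid over an n-gon has 2n triangular faces and n + 2 vertices: V = 56 + 2 = 58, E = 3·56 = 168, F = 2·56 = 112.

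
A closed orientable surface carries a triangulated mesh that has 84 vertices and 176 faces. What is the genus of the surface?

Every face is a triangle, so 2E = 3·176 = 528, giving E = 264.
χ = V − E + F = 84 − 264 + 176 = -4.
For a closed orientable surface χ = 2 − 2g, so g = (2 − (-4))/2 = 3.

3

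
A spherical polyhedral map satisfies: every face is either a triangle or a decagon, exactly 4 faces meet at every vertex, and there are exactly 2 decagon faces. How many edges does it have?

40

Let x be the number of triangles; then F = 2 + x.
Edge–face incidences: 2E = 10·2 + 3·x = 20 + 3x.
Every vertex has degree 4, so 4V = 2E.
Euler: V − E + F = 2 ⇒ (2E)/4 − E + (2 + x) = 2.
Multiply by 8: 2·(2E) − 4·(2E) + 8·(2 + x) = 16, i.e. 16 + 8x − 2·(20 + 3x) = 16.
Collecting terms: 2x − 24 = 16, so 2x = 40, so x = 20.
Then 2E = 20 + 3·20 = 80, so E = 40, V = 2E/4 = 20, F = 2 + 20 = 22.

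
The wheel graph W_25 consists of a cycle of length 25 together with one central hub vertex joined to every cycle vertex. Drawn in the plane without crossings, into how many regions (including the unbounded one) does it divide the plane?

26

W_25 has V = 25 + 1 = 26 vertices and E = 2·25 = 50 edges.
By Euler's formula F = 2 − V + E = 2 − 26 + 50 = 26.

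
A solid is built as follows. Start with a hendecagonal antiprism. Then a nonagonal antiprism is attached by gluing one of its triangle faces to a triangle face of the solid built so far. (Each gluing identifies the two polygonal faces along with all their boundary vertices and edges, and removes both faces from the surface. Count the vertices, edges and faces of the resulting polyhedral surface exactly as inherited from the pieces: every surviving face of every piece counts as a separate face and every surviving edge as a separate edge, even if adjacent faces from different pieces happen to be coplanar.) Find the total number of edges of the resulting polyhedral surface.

77

A hendecagonal antiprism: V=22, E=44, F=24.
Attach a nonagonal antiprism (V=18, E=36, F=20) along a 3-gon: merge 3 vertices and 3 edges, delete both glued faces → V=37, E=77, F=42.
Check: V − E + F = 37 − 77 + 42 = 2.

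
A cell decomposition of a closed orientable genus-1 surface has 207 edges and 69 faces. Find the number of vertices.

138

For a closed orientable surface of genus 1, χ = 2 − 2·1 = 0.
V = 0 + E − F = 0 + 207 − 69 = 138.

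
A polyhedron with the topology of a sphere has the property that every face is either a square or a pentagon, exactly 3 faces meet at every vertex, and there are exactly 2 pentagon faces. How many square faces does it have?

5

Let x be the number of squares; then F = 2 + x.
Edge–face incidences: 2E = 5·2 + 4·x = 10 + 4x.
Every vertex has degree 3, so 3V = 2E.
Euler: V − E + F = 2 ⇒ (2E)/3 − E + (2 + x) = 2.
Multiply by 6: 2·(2E) − 3·(2E) + 6·(2 + x) = 12, i.e. 12 + 6x − (10 + 4x) = 12.
Collecting terms: 2x + 2 = 12, so 2x = 10, so x = 5.
Then 2E = 10 + 4·5 = 30, so E = 15, V = 2E/3 = 10, F = 2 + 5 = 7.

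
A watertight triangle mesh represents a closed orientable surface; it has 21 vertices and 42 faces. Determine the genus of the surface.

Every face is a triangle, so 2E = 3·42 = 126, giving E = 63.
χ = V − E + F = 21 − 63 + 42 = 0.
For a closed orientable surface χ = 2 − 2g, so g = (2 − (0))/2 = 1.

1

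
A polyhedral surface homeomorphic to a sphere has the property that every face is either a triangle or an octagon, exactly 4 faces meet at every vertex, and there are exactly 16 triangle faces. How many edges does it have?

Let x be the number of octagons; then F = 16 + x.
Edge–face incidences: 2E = 3·16 + 8·x = 48 + 8x.
Every vertex has degree 4, so 4V = 2E.
Euler: V − E + F = 2 ⇒ (2E)/4 − E + (16 + x) = 2.
Multiply by 8: 2·(2E) − 4·(2E) + 8·(16 + x) = 16, i.e. 128 + 8x − 2·(48 + 8x) = 16.
Collecting terms: −8x + 32 = 16, so −8x = −16, so x = 2.
Then 2E = 48 + 8·2 = 64, so E = 32, V = 2E/4 = 16, F = 16 + 2 = 18.

32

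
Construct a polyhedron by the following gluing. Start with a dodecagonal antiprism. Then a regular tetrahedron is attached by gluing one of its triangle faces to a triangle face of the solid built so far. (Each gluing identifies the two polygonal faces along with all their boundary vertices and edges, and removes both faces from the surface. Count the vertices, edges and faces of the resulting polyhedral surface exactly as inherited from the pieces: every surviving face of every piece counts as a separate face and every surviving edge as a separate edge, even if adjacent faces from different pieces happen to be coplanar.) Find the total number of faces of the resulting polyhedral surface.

28

A dodecagonal antiprism: V=24, E=48, F=26.
Attach a regular tetrahedron (V=4, E=6, F=4) along a 3-gon: merge 3 vertices and 3 edges, delete both glued faces → V=25, E=51, F=28.
Check: V − E + F = 25 − 51 + 28 = 2.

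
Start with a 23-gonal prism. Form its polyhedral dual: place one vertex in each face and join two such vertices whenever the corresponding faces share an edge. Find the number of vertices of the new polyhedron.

The base solid has V = 46, E = 69, F = 25.
The dual swaps V and F and preserves E: V′ = F = 25, E′ = E = 69, F′ = V = 46.

25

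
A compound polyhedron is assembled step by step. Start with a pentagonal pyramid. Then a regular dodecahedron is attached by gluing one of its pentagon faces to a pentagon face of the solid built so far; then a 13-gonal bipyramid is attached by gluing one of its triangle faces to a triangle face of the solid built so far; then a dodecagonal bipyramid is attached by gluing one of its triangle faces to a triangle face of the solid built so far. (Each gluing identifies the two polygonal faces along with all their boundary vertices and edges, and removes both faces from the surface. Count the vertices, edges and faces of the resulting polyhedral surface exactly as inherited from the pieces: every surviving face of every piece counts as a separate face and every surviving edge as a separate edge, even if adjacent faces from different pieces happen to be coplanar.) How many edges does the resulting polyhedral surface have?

A pentagonal pyramid: V=6, E=10, F=6.
Attach a regular dodecahedron (V=20, E=30, F=12) along a 5-gon: merge 5 vertices and 5 edges, delete both glued faces → V=21, E=35, F=16.
Attach a 13-gonal bipyramid (V=15, E=39, F=26) along a 3-gon: merge 3 vertices and 3 edges, delete both glued faces → V=33, E=71, F=40.
Attach a dodecagonal bipyramid (V=14, E=36, F=24) along a 3-gon: merge 3 vertices and 3 edges, delete both glued faces → V=44, E=104, F=62.
Check: V − E + F = 44 − 104 + 62 = 2.

104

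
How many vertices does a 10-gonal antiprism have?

20

An antiprism on an n-gon has two n-gon caps and 2n triangles: V = 2·10 = 20, E = 4·10 = 40, F = 2·10 + 2 = 22.
Check: V − E + F = 20 − 40 + 22 = 2.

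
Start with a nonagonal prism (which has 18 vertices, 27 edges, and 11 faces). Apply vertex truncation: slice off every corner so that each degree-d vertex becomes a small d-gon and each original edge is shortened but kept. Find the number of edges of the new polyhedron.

Truncation replaces each original edge-end by a new vertex, so V′ = 2E = 54.
Each original edge survives, and each old vertex of degree d contributes d new edges; summing degrees gives Σd = 2E, so E′ = E + 2E = 3E = 81.
Each original face survives and each original vertex becomes one new face: F′ = F + V = 29.

81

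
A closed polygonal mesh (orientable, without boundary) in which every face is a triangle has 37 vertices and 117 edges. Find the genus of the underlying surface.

2

Every face is a triangle and each edge borders two faces, so 3F = 2·117, giving F = 78.
χ = V − E + F = 37 − 117 + 78 = -2.
For a closed orientable surface χ = 2 − 2g, so g = (2 − (-2))/2 = 2.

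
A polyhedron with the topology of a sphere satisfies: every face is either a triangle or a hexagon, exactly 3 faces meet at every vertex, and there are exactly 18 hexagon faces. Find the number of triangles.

4

Let x be the number of triangles; then F = 18 + x.
Edge–face incidences: 2E = 6·18 + 3·x = 108 + 3x.
Every vertex has degree 3, so 3V = 2E.
Euler: V − E + F = 2 ⇒ (2E)/3 − E + (18 + x) = 2.
Multiply by 6: 2·(2E) − 3·(2E) + 6·(18 + x) = 12, i.e. 108 + 6x − (108 + 3x) = 12.
Collecting terms: 3x = 12, so x = 4.
Then 2E = 108 + 3·4 = 120, so E = 60, V = 2E/3 = 40, F = 18 + 4 = 22.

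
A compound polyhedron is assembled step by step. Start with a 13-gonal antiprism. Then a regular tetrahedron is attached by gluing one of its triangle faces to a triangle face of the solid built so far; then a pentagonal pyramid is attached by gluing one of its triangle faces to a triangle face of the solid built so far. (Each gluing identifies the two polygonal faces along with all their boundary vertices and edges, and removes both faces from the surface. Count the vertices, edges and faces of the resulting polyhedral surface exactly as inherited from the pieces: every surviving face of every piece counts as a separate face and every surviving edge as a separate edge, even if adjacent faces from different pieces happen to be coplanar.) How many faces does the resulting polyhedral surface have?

34

A 13-gonal antiprism: V=26, E=52, F=28.
Attach a regular tetrahedron (V=4, E=6, F=4) along a 3-gon: merge 3 vertices and 3 edges, delete both glued faces → V=27, E=55, F=30.
Attach a pentagonal pyramid (V=6, E=10, F=6) along a 3-gon: merge 3 vertices and 3 edges, delete both glued faces → V=30, E=62, F=34.
Check: V − E + F = 30 − 62 + 34 = 2.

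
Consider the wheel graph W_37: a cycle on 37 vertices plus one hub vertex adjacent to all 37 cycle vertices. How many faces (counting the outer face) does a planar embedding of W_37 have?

38

W_37 has V = 37 + 1 = 38 vertices and E = 2·37 = 74 edges.
By Euler's formula F = 2 − V + E = 2 − 38 + 74 = 38.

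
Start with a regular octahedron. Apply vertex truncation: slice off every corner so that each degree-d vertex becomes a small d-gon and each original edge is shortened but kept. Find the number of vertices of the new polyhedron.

The base solid has V = 6, E = 12, F = 8.
Truncation replaces each original edge-end by a new vertex, so V′ = 2E = 24.
Each original edge survives, and each old vertex of degree d contributes d new edges; summing degrees gives Σd = 2E, so E′ = E + 2E = 3E = 36.
Each original face survives and each original vertex becomes one new face: F′ = F + V = 14.

24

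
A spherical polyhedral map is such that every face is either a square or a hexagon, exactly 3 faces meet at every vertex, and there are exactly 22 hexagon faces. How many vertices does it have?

Let x be the number of squares; then F = 22 + x.
Edge–face incidences: 2E = 6·22 + 4·x = 132 + 4x.
Every vertex has degree 3, so 3V = 2E.
Euler: V − E + F = 2 ⇒ (2E)/3 − E + (22 + x) = 2.
Multiply by 6: 2·(2E) − 3·(2E) + 6·(22 + x) = 12, i.e. 132 + 6x − (132 + 4x) = 12.
Collecting terms: 2x = 12, so x = 6.
Then 2E = 132 + 4·6 = 156, so E = 78, V = 2E/3 = 52, F = 22 + 6 = 28.

52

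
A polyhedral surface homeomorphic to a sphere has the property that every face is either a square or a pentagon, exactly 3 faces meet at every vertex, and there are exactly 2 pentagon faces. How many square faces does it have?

Let x be the number of squares; then F = 2 + x.
Edge–face incidences: 2E = 5·2 + 4·x = 10 + 4x.
Every vertex has degree 3, so 3V = 2E.
Euler: V − E + F = 2 ⇒ (2E)/3 − E + (2 + x) = 2.
Multiply by 6: 2·(2E) − 3·(2E) + 6·(2 + x) = 12, i.e. 12 + 6x − (10 + 4x) = 12.
Collecting terms: 2x + 2 = 12, so 2x = 10, so x = 5.
Then 2E = 10 + 4·5 = 30, so E = 15, V = 2E/3 = 10, F = 2 + 5 = 7.

5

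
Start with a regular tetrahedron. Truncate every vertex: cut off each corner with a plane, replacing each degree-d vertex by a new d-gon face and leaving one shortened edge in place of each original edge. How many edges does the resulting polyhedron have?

18

The base solid has V = 4, E = 6, F = 4.
Truncation replaces each original edge-end by a new vertex, so V′ = 2E = 12.
Each original edge survives, and each old vertex of degree d contributes d new edges; summing degrees gives Σd = 2E, so E′ = E + 2E = 3E = 18.
Each original face survives and each original vertex becomes one new face: F′ = F + V = 8.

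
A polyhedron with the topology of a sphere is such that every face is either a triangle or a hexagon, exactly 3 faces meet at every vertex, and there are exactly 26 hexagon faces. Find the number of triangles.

Let x be the number of triangles; then F = 26 + x.
Edge–face incidences: 2E = 6·26 + 3·x = 156 + 3x.
Every vertex has degree 3, so 3V = 2E.
Euler: V − E + F = 2 ⇒ (2E)/3 − E + (26 + x) = 2.
Multiply by 6: 2·(2E) − 3·(2E) + 6·(26 + x) = 12, i.e. 156 + 6x − (156 + 3x) = 12.
Collecting terms: 3x = 12, so x = 4.
Then 2E = 156 + 3·4 = 168, so E = 84, V = 2E/3 = 56, F = 26 + 4 = 30.

4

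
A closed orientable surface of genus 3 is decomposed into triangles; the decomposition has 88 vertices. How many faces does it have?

χ = 2 − 2·3 = -4, and every face is a triangle so 3F = 2E.
V − E + F = -4 with E = 3F/2 gives 88 − (3/2 − 1)·F = -4, so F = 184 and E = 276.

184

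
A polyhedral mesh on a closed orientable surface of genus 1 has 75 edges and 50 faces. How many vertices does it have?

25

For a closed orientable surface of genus 1, χ = 2 − 2·1 = 0.
V = 0 + E − F = 0 + 75 − 50 = 25.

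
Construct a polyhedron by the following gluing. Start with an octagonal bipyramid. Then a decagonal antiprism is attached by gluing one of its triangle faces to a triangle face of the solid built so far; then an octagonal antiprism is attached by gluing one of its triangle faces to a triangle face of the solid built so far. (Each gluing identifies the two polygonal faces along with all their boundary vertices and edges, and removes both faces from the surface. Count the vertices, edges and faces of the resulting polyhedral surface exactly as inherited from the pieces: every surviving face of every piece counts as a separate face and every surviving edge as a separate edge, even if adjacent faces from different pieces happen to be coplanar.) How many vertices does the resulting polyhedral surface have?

40

An octagonal bipyramid: V=10, E=24, F=16.
Attach a decagonal antiprism (V=20, E=40, F=22) along a 3-gon: merge 3 vertices and 3 edges, delete both glued faces → V=27, E=61, F=36.
Attach an octagonal antiprism (V=16, E=32, F=18) along a 3-gon: merge 3 vertices and 3 edges, delete both glued faces → V=40, E=90, F=52.
Check: V − E + F = 40 − 90 + 52 = 2.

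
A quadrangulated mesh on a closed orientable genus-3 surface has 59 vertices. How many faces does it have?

χ = 2 − 2·3 = -4, and every face is a square so 4F = 2E.
V − E + F = -4 with E = 4F/2 gives 59 − (4/2 − 1)·F = -4, so F = 63 and E = 126.

63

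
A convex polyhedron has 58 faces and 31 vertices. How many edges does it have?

Here V − E + F = 2.
E = V + F − (2) = 31 + 58 − (2) = 87.

87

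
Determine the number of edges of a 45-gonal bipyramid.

A bipyramid over an n-gon has 2n triangular faces and n + 2 vertices: V = 45 + 2 = 47, E = 3·45 = 135, F = 2·45 = 90.

135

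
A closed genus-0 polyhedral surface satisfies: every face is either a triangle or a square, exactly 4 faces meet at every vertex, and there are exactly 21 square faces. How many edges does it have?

Let x be the number of triangles; then F = 21 + x.
Edge–face incidences: 2E = 4·21 + 3·x = 84 + 3x.
Every vertex has degree 4, so 4V = 2E.
Euler: V − E + F = 2 ⇒ (2E)/4 − E + (21 + x) = 2.
Multiply by 8: 2·(2E) − 4·(2E) + 8·(21 + x) = 16, i.e. 168 + 8x − 2·(84 + 3x) = 16.
Collecting terms: 2x = 16, so x = 8.
Then 2E = 84 + 3·8 = 108, so E = 54, V = 2E/4 = 27, F = 21 + 8 = 29.

54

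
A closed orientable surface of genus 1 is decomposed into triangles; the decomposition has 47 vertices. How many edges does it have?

χ = 2 − 2·1 = 0, and every face is a triangle so 3F = 2E.
V − E + F = 0 with E = 3F/2 gives 47 − (3/2 − 1)·F = 0, so F = 94 and E = 141.

141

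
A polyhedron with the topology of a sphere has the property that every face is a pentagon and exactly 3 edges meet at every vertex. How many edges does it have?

30

Each face has 5 edges and each edge borders two faces, so 2E = 5F.
Each vertex has degree 3, so 3V = 2E and hence V = 5F/3.
Euler: V − E + F = 2 ⇒ (5F/3) − (5F/2) + F = 2.
Multiply by 6: (10 − 15 + 6)F = 12, i.e. 1F = 12.
So F = 12, E = 5·12/2 = 30, V = 5·12/3 = 20.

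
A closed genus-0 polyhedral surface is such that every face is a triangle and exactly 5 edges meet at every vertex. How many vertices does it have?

12

Each face has 3 edges and each edge borders two faces, so 2E = 3F.
Each vertex has degree 5, so 5V = 2E and hence V = 3F/5.
Euler: V − E + F = 2 ⇒ (3F/5) − (3F/2) + F = 2.
Multiply by 10: (6 − 15 + 10)F = 20, i.e. 1F = 20.
So F = 20, E = 3·20/2 = 30, V = 3·20/5 = 12.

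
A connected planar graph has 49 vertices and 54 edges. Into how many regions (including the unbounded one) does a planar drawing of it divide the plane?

Euler's formula for a connected plane graph: V − E + F = 2, so F = 2 − 49 + 54 = 7.

7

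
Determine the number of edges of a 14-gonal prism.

42

A prism on an n-gon has two n-gon bases and n rectangular sides: V = 2·14 = 28, E = 3·14 = 42, F = 14 + 2 = 16.
Check: V − E + F = 28 − 42 + 16 = 2.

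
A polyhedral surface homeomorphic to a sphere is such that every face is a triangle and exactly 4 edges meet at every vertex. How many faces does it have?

8

Each face has 3 edges and each edge borders two faces, so 2E = 3F.
Each vertex has degree 4, so 4V = 2E and hence V = 3F/4.
Euler: V − E + F = 2 ⇒ (3F/4) − (3F/2) + F = 2.
Multiply by 8: (6 − 12 + 8)F = 16, i.e. 2F = 16.
So F = 8, E = 3·8/2 = 12, V = 3·8/4 = 6.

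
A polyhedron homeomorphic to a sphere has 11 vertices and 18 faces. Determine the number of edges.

Here V − E + F = 2.
E = V + F − (2) = 11 + 18 − (2) = 27.

27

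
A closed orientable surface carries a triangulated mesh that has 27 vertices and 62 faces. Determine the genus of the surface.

Every face is a triangle, so 2E = 3·62 = 186, giving E = 93.
χ = V − E + F = 27 − 93 + 62 = -4.
For a closed orientable surface χ = 2 − 2g, so g = (2 − (-4))/2 = 3.

3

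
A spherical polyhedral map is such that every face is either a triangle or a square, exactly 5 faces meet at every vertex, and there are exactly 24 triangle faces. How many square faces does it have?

2

Let x be the number of squares; then F = 24 + x.
Edge–face incidences: 2E = 3·24 + 4·x = 72 + 4x.
Every vertex has degree 5, so 5V = 2E.
Euler: V − E + F = 2 ⇒ (2E)/5 − E + (24 + x) = 2.
Multiply by 10: 2·(2E) − 5·(2E) + 10·(24 + x) = 20, i.e. 240 + 10x − 3·(72 + 4x) = 20.
Collecting terms: −2x + 24 = 20, so −2x = −4, so x = 2.
Then 2E = 72 + 4·2 = 80, so E = 40, V = 2E/5 = 16, F = 24 + 2 = 26.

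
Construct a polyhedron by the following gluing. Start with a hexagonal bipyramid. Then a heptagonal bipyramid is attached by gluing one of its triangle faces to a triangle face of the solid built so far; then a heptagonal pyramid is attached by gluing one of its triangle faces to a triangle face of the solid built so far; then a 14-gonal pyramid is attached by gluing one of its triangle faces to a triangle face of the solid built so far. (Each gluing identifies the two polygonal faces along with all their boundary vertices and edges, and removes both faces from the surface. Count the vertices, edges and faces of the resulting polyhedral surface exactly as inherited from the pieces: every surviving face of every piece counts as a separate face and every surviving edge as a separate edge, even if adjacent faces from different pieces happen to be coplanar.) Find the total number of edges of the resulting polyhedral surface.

A hexagonal bipyramid: V=8, E=18, F=12.
Attach a heptagonal bipyramid (V=9, E=21, F=14) along a 3-gon: merge 3 vertices and 3 edges, delete both glued faces → V=14, E=36, F=24.
Attach a heptagonal pyramid (V=8, E=14, F=8) along a 3-gon: merge 3 vertices and 3 edges, delete both glued faces → V=19, E=47, F=30.
Attach a 14-gonal pyramid (V=15, E=28, F=15) along a 3-gon: merge 3 vertices and 3 edges, delete both glued faces → V=31, E=72, F=43.
Check: V − E + F = 31 − 72 + 43 = 2.

72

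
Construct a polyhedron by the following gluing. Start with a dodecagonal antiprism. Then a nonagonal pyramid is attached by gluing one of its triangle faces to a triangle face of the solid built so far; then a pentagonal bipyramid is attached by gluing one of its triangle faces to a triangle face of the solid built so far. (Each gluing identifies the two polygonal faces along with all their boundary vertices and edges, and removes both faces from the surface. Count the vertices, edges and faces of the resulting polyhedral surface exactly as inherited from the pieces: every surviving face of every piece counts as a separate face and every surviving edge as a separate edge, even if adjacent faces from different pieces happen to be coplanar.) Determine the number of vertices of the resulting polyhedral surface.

A dodecagonal antiprism: V=24, E=48, F=26.
Attach a nonagonal pyramid (V=10, E=18, F=10) along a 3-gon: merge 3 vertices and 3 edges, delete both glued faces → V=31, E=63, F=34.
Attach a pentagonal bipyramid (V=7, E=15, F=10) along a 3-gon: merge 3 vertices and 3 edges, delete both glued faces → V=35, E=75, F=42.
Check: V − E + F = 35 − 75 + 42 = 2.

35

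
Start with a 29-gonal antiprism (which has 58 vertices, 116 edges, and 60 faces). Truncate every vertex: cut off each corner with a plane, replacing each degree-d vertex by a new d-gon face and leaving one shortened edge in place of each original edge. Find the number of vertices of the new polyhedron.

232

Truncation replaces each original edge-end by a new vertex, so V′ = 2E = 232.
Each original edge survives, and each old vertex of degree d contributes d new edges; summing degrees gives Σd = 2E, so E′ = E + 2E = 3E = 348.
Each original face survives and each original vertex becomes one new face: F′ = F + V = 118.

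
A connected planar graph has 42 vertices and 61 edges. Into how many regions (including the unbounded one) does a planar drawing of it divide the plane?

21

Euler's formula for a connected plane graph: V − E + F = 2, so F = 2 − 42 + 61 = 21.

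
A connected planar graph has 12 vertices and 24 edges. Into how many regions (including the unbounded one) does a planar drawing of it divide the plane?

Euler's formula for a connected plane graph: V − E + F = 2, so F = 2 − 12 + 24 = 14.

14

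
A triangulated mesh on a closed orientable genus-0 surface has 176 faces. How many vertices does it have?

90

χ = 2 − 2·0 = 2, and every face is a triangle so 3F = 2E.
E = 3·176/2 = 264. Then V = 2 + E − F = 2 + 264 − 176 = 90.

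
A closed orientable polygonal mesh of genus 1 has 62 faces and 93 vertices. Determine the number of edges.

For a closed orientable surface of genus 1, χ = 2 − 2·1 = 0.
E = V + F − (0) = 93 + 62 − (0) = 155.

155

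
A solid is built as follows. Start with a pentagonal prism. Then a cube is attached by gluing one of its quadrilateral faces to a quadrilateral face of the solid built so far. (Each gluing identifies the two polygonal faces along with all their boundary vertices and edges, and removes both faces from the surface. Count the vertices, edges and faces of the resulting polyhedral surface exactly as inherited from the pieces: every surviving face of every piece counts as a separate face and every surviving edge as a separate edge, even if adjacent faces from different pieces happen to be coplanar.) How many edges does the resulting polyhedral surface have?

23

A pentagonal prism: V=10, E=15, F=7.
Attach a cube (V=8, E=12, F=6) along a 4-gon: merge 4 vertices and 4 edges, delete both glued faces → V=14, E=23, F=11.
Check: V − E + F = 14 − 23 + 11 = 2.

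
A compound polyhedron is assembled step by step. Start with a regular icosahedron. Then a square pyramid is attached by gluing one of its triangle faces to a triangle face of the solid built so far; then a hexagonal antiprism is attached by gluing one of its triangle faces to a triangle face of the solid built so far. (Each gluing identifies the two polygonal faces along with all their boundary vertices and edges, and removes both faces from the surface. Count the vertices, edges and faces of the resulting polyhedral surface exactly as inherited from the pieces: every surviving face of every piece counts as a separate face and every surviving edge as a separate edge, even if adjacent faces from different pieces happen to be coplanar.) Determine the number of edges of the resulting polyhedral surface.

A regular icosahedron: V=12, E=30, F=20.
Attach a square pyramid (V=5, E=8, F=5) along a 3-gon: merge 3 vertices and 3 edges, delete both glued faces → V=14, E=35, F=23.
Attach a hexagonal antiprism (V=12, E=24, F=14) along a 3-gon: merge 3 vertices and 3 edges, delete both glued faces → V=23, E=56, F=35.
Check: V − E + F = 23 − 56 + 35 = 2.

56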